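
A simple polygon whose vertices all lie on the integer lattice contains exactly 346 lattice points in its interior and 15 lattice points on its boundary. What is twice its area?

By Pick's theorem, A = I + B/2 − 1 = 346 + 15/2 − 1 = 705/2.
Hence 2A = 705.

705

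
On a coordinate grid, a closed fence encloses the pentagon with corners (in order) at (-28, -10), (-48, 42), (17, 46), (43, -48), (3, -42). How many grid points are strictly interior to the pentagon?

5116

Using the shoelace formula, 2A = |((-28)·42 − (-48)·(-10)) + ((-48)·46 − 17·42) + (17·(-48) − 43·46) + (43·(-42) − 3·(-48)) + (3·(-10) − (-28)·(-42))| = 10240, so the area is 5120.
The number of boundary lattice points is Σ gcd(|Δx|,|Δy|) = gcd(20,52) + gcd(65,4) + gcd(26,94) + gcd(40,6) + gcd(31,32) = 4+1+2+2+1 = 10.
Pick's theorem gives I = A − B/2 + 1 = 5120 − 10/2 + 1 = 5116.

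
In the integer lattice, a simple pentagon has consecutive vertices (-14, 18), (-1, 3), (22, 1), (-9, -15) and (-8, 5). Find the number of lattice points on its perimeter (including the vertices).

The number of boundary lattice points is Σ gcd(|Δx|,|Δy|) = gcd(13,15) + gcd(23,2) + gcd(31,16) + gcd(1,20) + gcd(6,13) = 1+1+1+1+1 = 5.

5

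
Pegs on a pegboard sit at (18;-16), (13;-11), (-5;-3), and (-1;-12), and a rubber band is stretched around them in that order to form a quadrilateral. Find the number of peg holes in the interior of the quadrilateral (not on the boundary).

99

By the shoelace formula, twice the signed area is |[18·(-11) − 13·(-16)] + [13·(-3) − (-5)·(-11)] + [(-5)·(-12) − (-1)·(-3)] + [(-1)·(-16) − 18·(-12)]| = 205, so the area is 205/2.
The number of boundary lattice points is Σ gcd(|Δx|,|Δy|) = gcd(5,5) + gcd(18,8) + gcd(4,9) + gcd(19,4) = 5+2+1+1 = 9.
Pick's theorem gives I = A − B/2 + 1 = 205/2 − 9/2 + 1 = 99.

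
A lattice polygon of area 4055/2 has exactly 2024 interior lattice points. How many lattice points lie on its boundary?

9

Pick's theorem gives A = I + B/2 − 1, so B = 2(A − I + 1) = 2(4055/2 − 2024 + 1) = 9.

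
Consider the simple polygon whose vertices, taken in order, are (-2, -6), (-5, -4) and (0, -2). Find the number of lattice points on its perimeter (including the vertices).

4

Summing gcd(|Δx|,|Δy|) over the edges gives the boundary count: gcd(3,2) + gcd(5,2) + gcd(2,4) = 1+1+2 = 4.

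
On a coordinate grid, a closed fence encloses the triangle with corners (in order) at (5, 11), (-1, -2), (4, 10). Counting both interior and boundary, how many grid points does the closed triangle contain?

Using the shoelace formula, 2A = |[5·(-2) − (-1)·11] + [(-1)·10 − 4·(-2)] + [4·11 − 5·10]| = 7, so the area is 3.5.
Summing gcd(|Δx|,|Δy|) over the edges gives the boundary count: gcd(6,13) + gcd(5,12) + gcd(1,1) = 1+1+1 = 3.
Pick's theorem gives I = A − B/2 + 1 = 3.5 − 3/2 + 1 = 3, so the closed region contains I + B = 3 + 3 = 6 lattice points.

6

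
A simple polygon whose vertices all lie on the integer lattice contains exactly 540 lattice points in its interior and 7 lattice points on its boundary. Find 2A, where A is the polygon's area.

By Pick's theorem, A = I + B/2 − 1 = 540 + 7/2 − 1 = 1085/2.
Hence 2A = 1085.

1085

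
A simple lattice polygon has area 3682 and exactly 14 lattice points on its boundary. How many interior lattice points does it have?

3676

From Pick's theorem, I = A − B/2 + 1 = 3682 − 14/2 + 1 = 3676.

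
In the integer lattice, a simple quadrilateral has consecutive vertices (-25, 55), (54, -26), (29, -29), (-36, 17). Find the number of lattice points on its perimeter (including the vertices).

4

The number of boundary lattice points is Σ gcd(|Δx|,|Δy|) = gcd(79,81) + gcd(25,3) + gcd(65,46) + gcd(11,38) = 1+1+1+1 = 4.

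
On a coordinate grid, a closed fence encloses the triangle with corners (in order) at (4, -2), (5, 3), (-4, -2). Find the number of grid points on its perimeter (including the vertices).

10

The number of boundary lattice points is Σ gcd(|Δx|,|Δy|) = gcd(1,5) + gcd(9,5) + gcd(8,0) = 1+1+8 = 10.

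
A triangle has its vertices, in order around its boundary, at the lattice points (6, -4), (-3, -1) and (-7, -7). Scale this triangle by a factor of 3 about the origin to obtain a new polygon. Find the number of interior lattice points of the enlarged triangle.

289

Using the shoelace formula, 2A = |(6·(-1) − (-3)·(-4)) + ((-3)·(-7) − (-7)·(-1)) + ((-7)·(-4) − 6·(-7))| = 66, so the area is 33.
The number of boundary lattice points is Σ gcd(|Δx|,|Δy|) = gcd(9,3) + gcd(4,6) + gcd(13,3) = 3+2+1 = 6.
Scaling by 3 multiplies the area by 3² = 9 (so the new area is 297) and multiplies the boundary lattice-point count by 3, giving 18.
By Pick's theorem, the interior count of the dilated polygon is 297 − 18/2 + 1 = 289.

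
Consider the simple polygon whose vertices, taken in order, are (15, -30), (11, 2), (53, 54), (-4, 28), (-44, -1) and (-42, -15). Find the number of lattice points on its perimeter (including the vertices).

13

Along each edge there are gcd(|Δx|,|Δy|)+1 lattice points, so counting each shared vertex once the boundary has gcd(4,32) + gcd(42,52) + gcd(57,26) + gcd(40,29) + gcd(2,14) + gcd(57,15) = 4+2+1+1+2+3 = 13.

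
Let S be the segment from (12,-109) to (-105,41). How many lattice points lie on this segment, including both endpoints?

The number of lattice points on a segment between lattice points is gcd(|Δx|,|Δy|) + 1 = gcd(117,150) + 1 = 3 + 1 = 4.

4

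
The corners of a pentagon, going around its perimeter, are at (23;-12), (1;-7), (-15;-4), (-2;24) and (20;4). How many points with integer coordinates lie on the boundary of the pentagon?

6

Along each edge there are gcd(|Δx|,|Δy|)+1 lattice points, so counting each shared vertex once the boundary has gcd(22,5) + gcd(16,3) + gcd(13,28) + gcd(22,20) + gcd(3,16) = 1+1+1+2+1 = 6.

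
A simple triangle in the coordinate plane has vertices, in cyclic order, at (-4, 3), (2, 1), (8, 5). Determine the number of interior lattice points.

The shoelace formula gives twice the area as |[(-4)·1 − 2·3] + [2·5 − 8·1] + [8·3 − (-4)·5]| = 36, so the area is 18.
The number of boundary lattice points is Σ gcd(|Δx|,|Δy|) = gcd(6,2) + gcd(6,4) + gcd(12,2) = 2+2+2 = 6.
By Pick's theorem A = I + B/2 − 1, so I = 18 − 6/2 + 1 = 16.

16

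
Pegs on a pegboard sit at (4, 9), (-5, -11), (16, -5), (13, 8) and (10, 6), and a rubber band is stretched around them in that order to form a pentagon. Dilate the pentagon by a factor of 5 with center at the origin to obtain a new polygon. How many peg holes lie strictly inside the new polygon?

5716

Using the shoelace formula, 2A = |(4·(-11) − (-5)·9) + ((-5)·(-5) − 16·(-11)) + (16·8 − 13·(-5)) + (13·6 − 10·8) + (10·9 − 4·6)| = 459, so the area is 459/2.
The number of boundary lattice points is Σ gcd(|Δx|,|Δy|) = gcd(9,20) + gcd(21,6) + gcd(3,13) + gcd(3,2) + gcd(6,3) = 1+3+1+1+3 = 9.
Scaling by 5 multiplies the area by 5² = 25 (so the new area is 11475/2) and multiplies the boundary lattice-point count by 5, giving 45.
By Pick's theorem, the interior count of the dilated polygon is 11475/2 − 45/2 + 1 = 5716.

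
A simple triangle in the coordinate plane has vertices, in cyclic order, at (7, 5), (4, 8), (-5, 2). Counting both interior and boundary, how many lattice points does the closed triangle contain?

28

By the shoelace formula, twice the signed area is |(7·8 − 4·5) + (4·2 − (-5)·8) + ((-5)·5 − 7·2)| = 45, so the area is 22.5.
The number of boundary lattice points is Σ gcd(|Δx|,|Δy|) = gcd(3,3) + gcd(9,6) + gcd(12,3) = 3+3+3 = 9.
Pick's theorem gives I = A − B/2 + 1 = 22.5 − 9/2 + 1 = 19, so the closed region contains I + B = 19 + 9 = 28 lattice points.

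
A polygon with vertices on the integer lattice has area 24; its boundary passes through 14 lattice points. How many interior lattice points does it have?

From Pick's theorem, I = A − B/2 + 1 = 24 − 14/2 + 1 = 18.

18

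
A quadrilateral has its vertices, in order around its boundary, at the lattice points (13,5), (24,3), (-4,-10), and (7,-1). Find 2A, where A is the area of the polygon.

By the shoelace formula, twice the signed area is |[13·3 − 24·5] + [24·(-10) − (-4)·3] + [(-4)·(-1) − 7·(-10)] + [7·5 − 13·(-1)]| = 187, so the area is 93.5.

187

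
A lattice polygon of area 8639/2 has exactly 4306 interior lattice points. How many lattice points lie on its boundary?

29

Pick's theorem gives A = I + B/2 − 1, so B = 2(A − I + 1) = 2(8639/2 − 4306 + 1) = 29.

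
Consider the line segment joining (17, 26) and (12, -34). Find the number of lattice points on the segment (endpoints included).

6

The number of lattice points on a segment between lattice points is gcd(|Δx|,|Δy|) + 1 = gcd(5,60) + 1 = 5 + 1 = 6.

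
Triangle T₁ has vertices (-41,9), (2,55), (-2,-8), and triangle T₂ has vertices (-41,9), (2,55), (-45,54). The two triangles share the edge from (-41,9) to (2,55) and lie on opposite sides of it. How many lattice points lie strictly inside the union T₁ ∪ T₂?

2321

The union is the simple quadrilateral with vertices (-41,9), (-2,-8), (2,55), (-45,54) in order.
The shoelace formula gives twice the area as |((-41)·(-8) − (-2)·9) + ((-2)·55 − 2·(-8)) + (2·54 − (-45)·55) + ((-45)·9 − (-41)·54)| = 4644, so the area is 2322.
The number of boundary lattice points is Σ gcd(|Δx|,|Δy|) = gcd(39,17) + gcd(4,63) + gcd(47,1) + gcd(4,45) = 1+1+1+1 = 4.
By Pick's theorem I = A − B/2 + 1 = 2322 − 4/2 + 1 = 2321.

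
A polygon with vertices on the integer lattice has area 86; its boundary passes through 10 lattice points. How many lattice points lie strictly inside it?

82

From Pick's theorem, I = A − B/2 + 1 = 86 − 10/2 + 1 = 82.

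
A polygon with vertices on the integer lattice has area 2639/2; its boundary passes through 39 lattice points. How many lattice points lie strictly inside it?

1301

From Pick's theorem, I = A − B/2 + 1 = 2639/2 − 39/2 + 1 = 1301.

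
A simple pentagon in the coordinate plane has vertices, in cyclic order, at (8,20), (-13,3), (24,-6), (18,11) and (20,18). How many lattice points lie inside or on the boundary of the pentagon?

515

Using the shoelace formula, 2A = |(8·3 − (-13)·20) + ((-13)·(-6) − 24·3) + (24·11 − 18·(-6)) + (18·18 − 20·11) + (20·20 − 8·18)| = 1022, so the area is 511.
Summing gcd(|Δx|,|Δy|) over the edges gives the boundary count: gcd(21,17) + gcd(37,9) + gcd(6,17) + gcd(2,7) + gcd(12,2) = 1+1+1+1+2 = 6.
Pick's theorem gives I = A − B/2 + 1 = 511 − 6/2 + 1 = 509, so the closed region contains I + B = 509 + 6 = 515 lattice points.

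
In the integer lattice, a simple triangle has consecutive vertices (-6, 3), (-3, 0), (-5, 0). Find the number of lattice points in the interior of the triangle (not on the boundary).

1

Using the shoelace formula, 2A = |[(-6)·0 − (-3)·3] + [(-3)·0 − (-5)·0] + [(-5)·3 − (-6)·0]| = 6, so the area is 3.
The number of boundary lattice points is Σ gcd(|Δx|,|Δy|) = gcd(3,3) + gcd(2,0) + gcd(1,3) = 3+2+1 = 6.
Pick's theorem gives I = A − B/2 + 1 = 3 − 6/2 + 1 = 1.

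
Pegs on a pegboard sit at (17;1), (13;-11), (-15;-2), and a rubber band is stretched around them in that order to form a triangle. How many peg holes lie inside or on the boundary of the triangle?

190

By the shoelace formula, twice the signed area is |(17·(-11) − 13·1) + (13·(-2) − (-15)·(-11)) + ((-15)·1 − 17·(-2))| = 372, so the area is 186.
The number of boundary lattice points is Σ gcd(|Δx|,|Δy|) = gcd(4,12) + gcd(28,9) + gcd(32,3) = 4+1+1 = 6.
Pick's theorem gives I = A − B/2 + 1 = 186 − 6/2 + 1 = 184, so the closed region contains I + B = 184 + 6 = 190 lattice points.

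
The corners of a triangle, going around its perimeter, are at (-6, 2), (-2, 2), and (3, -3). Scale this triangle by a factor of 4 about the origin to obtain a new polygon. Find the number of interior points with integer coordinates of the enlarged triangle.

The shoelace formula gives twice the area as |[(-6)·2 − (-2)·2] + [(-2)·(-3) − 3·2] + [3·2 − (-6)·(-3)]| = 20, so the area is 10.
Along each edge there are gcd(|Δx|,|Δy|)+1 lattice points, so counting each shared vertex once the boundary has gcd(4,0) + gcd(5,5) + gcd(9,5) = 4+5+1 = 10.
Scaling by 4 multiplies the area by 4² = 16 (so the new area is 160) and multiplies the boundary lattice-point count by 4, giving 40.
By Pick's theorem, the interior count of the dilated polygon is 160 − 40/2 + 1 = 141.

141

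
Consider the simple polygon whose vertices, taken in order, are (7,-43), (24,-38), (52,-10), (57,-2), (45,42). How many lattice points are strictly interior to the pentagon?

The shoelace formula gives twice the area as |[7·(-38) − 24·(-43)] + [24·(-10) − 52·(-38)] + [52·(-2) − 57·(-10)] + [57·42 − 45·(-2)] + [45·(-43) − 7·42]| = 3223, so the area is 3223/2.
The number of boundary lattice points is Σ gcd(|Δx|,|Δy|) = gcd(17,5) + gcd(28,28) + gcd(5,8) + gcd(12,44) + gcd(38,85) = 1+28+1+4+1 = 35.
Pick's theorem gives I = A − B/2 + 1 = 3223/2 − 35/2 + 1 = 1595.

1595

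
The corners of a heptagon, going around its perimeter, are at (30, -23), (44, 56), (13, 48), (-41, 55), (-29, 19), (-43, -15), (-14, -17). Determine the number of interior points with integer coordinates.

Using the shoelace formula, 2A = |(30·56 − 44·(-23)) + (44·48 − 13·56) + (13·55 − (-41)·48) + ((-41)·19 − (-29)·55) + ((-29)·(-15) − (-43)·19) + ((-43)·(-17) − (-14)·(-15)) + ((-14)·(-23) − 30·(-17))| = 10180, so the area is 5090.
The number of boundary lattice points is Σ gcd(|Δx|,|Δy|) = gcd(14,79) + gcd(31,8) + gcd(54,7) + gcd(12,36) + gcd(14,34) + gcd(29,2) + gcd(44,6) = 1+1+1+12+2+1+2 = 20.
Pick's theorem gives I = A − B/2 + 1 = 5090 − 20/2 + 1 = 5081.

5081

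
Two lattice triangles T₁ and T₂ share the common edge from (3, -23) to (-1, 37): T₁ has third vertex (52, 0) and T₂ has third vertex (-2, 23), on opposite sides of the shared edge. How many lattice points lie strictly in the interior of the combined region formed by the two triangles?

The union is the simple quadrilateral with vertices (3, -23), (52, 0), (-1, 37), (-2, 23) in order.
The shoelace formula gives twice the area as |[3·0 − 52·(-23)] + [52·37 − (-1)·0] + [(-1)·23 − (-2)·37] + [(-2)·(-23) − 3·23]| = 3148, so the area is 1574.
Along each edge there are gcd(|Δx|,|Δy|)+1 lattice points, so counting each shared vertex once the boundary has gcd(49,23) + gcd(53,37) + gcd(1,14) + gcd(5,46) = 1+1+1+1 = 4.
By Pick's theorem I = A − B/2 + 1 = 1574 − 4/2 + 1 = 1573.

1573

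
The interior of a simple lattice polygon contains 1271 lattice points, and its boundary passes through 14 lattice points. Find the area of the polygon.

1277

Pick's theorem states A = I + B/2 − 1, so A = 1271 + 14/2 − 1 = 1277.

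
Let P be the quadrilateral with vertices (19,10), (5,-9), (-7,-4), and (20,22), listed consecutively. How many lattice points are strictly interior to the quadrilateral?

By the shoelace formula, twice the signed area is |[19·(-9) − 5·10] + [5·(-4) − (-7)·(-9)] + [(-7)·22 − 20·(-4)] + [20·10 − 19·22]| = 596, so the area is 298.
Along each edge there are gcd(|Δx|,|Δy|)+1 lattice points, so counting each shared vertex once the boundary has gcd(14,19) + gcd(12,5) + gcd(27,26) + gcd(1,12) = 1+1+1+1 = 4.
Pick's theorem gives I = A − B/2 + 1 = 298 − 4/2 + 1 = 297.

297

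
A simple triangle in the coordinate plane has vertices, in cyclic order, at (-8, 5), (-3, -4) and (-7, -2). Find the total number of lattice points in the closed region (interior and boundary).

16

The shoelace formula gives twice the area as |((-8)·(-4) − (-3)·5) + ((-3)·(-2) − (-7)·(-4)) + ((-7)·5 − (-8)·(-2))| = 26, so the area is 13.
Summing gcd(|Δx|,|Δy|) over the edges gives the boundary count: gcd(5,9) + gcd(4,2) + gcd(1,7) = 1+2+1 = 4.
Pick's theorem gives I = A − B/2 + 1 = 13 − 4/2 + 1 = 12, so the closed region contains I + B = 12 + 4 = 16 lattice points.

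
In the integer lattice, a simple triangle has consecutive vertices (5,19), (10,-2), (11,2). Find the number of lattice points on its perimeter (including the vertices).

Summing gcd(|Δx|,|Δy|) over the edges gives the boundary count: gcd(5,21) + gcd(1,4) + gcd(6,17) = 1+1+1 = 3.

3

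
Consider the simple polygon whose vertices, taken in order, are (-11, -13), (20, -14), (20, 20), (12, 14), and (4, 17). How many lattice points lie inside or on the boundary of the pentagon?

736

The shoelace formula gives twice the area as |[(-11)·(-14) − 20·(-13)] + [20·20 − 20·(-14)] + [20·14 − 12·20] + [12·17 − 4·14] + [4·(-13) − (-11)·17]| = 1417, so the area is 1417/2.
The number of boundary lattice points is Σ gcd(|Δx|,|Δy|) = gcd(31,1) + gcd(0,34) + gcd(8,6) + gcd(8,3) + gcd(15,30) = 1+34+2+1+15 = 53.
Pick's theorem gives I = A − B/2 + 1 = 1417/2 − 53/2 + 1 = 683, so the closed region contains I + B = 683 + 53 = 736 lattice points.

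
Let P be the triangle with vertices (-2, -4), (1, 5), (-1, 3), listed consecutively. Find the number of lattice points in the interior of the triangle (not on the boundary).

4

By the shoelace formula, twice the signed area is |((-2)·5 − 1·(-4)) + (1·3 − (-1)·5) + ((-1)·(-4) − (-2)·3)| = 12, so the area is 6.
Along each edge there are gcd(|Δx|,|Δy|)+1 lattice points, so counting each shared vertex once the boundary has gcd(3,9) + gcd(2,2) + gcd(1,7) = 3+2+1 = 6.
Pick's theorem gives I = A − B/2 + 1 = 6 − 6/2 + 1 = 4.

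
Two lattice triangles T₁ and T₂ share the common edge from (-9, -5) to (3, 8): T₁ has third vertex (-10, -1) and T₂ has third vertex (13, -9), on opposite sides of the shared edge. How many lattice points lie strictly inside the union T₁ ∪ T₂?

196

The union is the simple quadrilateral with vertices (-9, -5), (-10, -1), (3, 8), (13, -9) in order.
Using the shoelace formula, 2A = |[(-9)·(-1) − (-10)·(-5)] + [(-10)·8 − 3·(-1)] + [3·(-9) − 13·8] + [13·(-5) − (-9)·(-9)]| = 395, so the area is 395/2.
The number of boundary lattice points is Σ gcd(|Δx|,|Δy|) = gcd(1,4) + gcd(13,9) + gcd(10,17) + gcd(22,4) = 1+1+1+2 = 5.
By Pick's theorem I = A − B/2 + 1 = 395/2 − 5/2 + 1 = 196.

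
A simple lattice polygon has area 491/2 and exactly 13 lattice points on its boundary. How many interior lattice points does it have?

Pick's theorem A = I + B/2 − 1 rearranges to I = A − B/2 + 1 = 491/2 − 13/2 + 1 = 240.

240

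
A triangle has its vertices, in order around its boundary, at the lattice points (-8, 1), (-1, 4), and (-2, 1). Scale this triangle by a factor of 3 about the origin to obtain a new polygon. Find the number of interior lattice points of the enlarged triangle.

Using the shoelace formula, 2A = |[(-8)·4 − (-1)·1] + [(-1)·1 − (-2)·4] + [(-2)·1 − (-8)·1]| = 18, so the area is 9.
Summing gcd(|Δx|,|Δy|) over the edges gives the boundary count: gcd(7,3) + gcd(1,3) + gcd(6,0) = 1+1+6 = 8.
Scaling by 3 multiplies the area by 3² = 9 (so the new area is 81) and multiplies the boundary lattice-point count by 3, giving 24.
By Pick's theorem, the interior count of the dilated polygon is 81 − 24/2 + 1 = 70.

70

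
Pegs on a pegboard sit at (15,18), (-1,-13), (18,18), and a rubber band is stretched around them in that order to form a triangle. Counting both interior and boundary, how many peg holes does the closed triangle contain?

The shoelace formula gives twice the area as |[15·(-13) − (-1)·18] + [(-1)·18 − 18·(-13)] + [18·18 − 15·18]| = 93, so the area is 93/2.
Summing gcd(|Δx|,|Δy|) over the edges gives the boundary count: gcd(16,31) + gcd(19,31) + gcd(3,0) = 1+1+3 = 5.
Pick's theorem gives I = A − B/2 + 1 = 93/2 − 5/2 + 1 = 45, so the closed region contains I + B = 45 + 5 = 50 lattice points.

50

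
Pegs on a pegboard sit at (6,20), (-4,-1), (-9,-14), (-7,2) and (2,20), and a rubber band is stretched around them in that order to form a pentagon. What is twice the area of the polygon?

219

By the shoelace formula, twice the signed area is |[6·(-1) − (-4)·20] + [(-4)·(-14) − (-9)·(-1)] + [(-9)·2 − (-7)·(-14)] + [(-7)·20 − 2·2] + [2·20 − 6·20]| = 219, so the area is 109.5.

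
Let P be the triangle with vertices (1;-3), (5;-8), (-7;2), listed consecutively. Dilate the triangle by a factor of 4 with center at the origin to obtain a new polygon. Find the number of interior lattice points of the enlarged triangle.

The shoelace formula gives twice the area as |[1·(-8) − 5·(-3)] + [5·2 − (-7)·(-8)] + [(-7)·(-3) − 1·2]| = 20, so the area is 10.
The number of boundary lattice points is Σ gcd(|Δx|,|Δy|) = gcd(4,5) + gcd(12,10) + gcd(8,5) = 1+2+1 = 4.
Scaling by 4 multiplies the area by 4² = 16 (so the new area is 160) and multiplies the boundary lattice-point count by 4, giving 16.
By Pick's theorem, the interior count of the dilated polygon is 160 − 16/2 + 1 = 153.

153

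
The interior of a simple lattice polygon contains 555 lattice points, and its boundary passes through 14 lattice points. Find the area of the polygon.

By Pick's theorem, A = I + B/2 − 1 = 555 + 14/2 − 1 = 561.

561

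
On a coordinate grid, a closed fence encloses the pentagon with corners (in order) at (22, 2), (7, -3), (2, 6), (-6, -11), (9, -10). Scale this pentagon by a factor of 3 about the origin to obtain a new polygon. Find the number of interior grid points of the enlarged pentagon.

The shoelace formula gives twice the area as |[22·(-3) − 7·2] + [7·6 − 2·(-3)] + [2·(-11) − (-6)·6] + [(-6)·(-10) − 9·(-11)] + [9·2 − 22·(-10)]| = 379, so the area is 379/2.
The number of boundary lattice points is Σ gcd(|Δx|,|Δy|) = gcd(15,5) + gcd(5,9) + gcd(8,17) + gcd(15,1) + gcd(13,12) = 5+1+1+1+1 = 9.
Scaling by 3 multiplies the area by 3² = 9 (so the new area is 3411/2) and multiplies the boundary lattice-point count by 3, giving 27.
By Pick's theorem, the interior count of the dilated polygon is 3411/2 − 27/2 + 1 = 1693.

1693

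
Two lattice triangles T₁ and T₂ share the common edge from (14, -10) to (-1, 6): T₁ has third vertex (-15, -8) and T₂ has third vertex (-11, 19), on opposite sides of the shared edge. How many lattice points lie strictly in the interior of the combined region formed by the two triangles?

227

The union is the simple quadrilateral with vertices (14, -10), (-15, -8), (-1, 6), (-11, 19) in order.
By the shoelace formula, twice the signed area is |(14·(-8) − (-15)·(-10)) + ((-15)·6 − (-1)·(-8)) + ((-1)·19 − (-11)·6) + ((-11)·(-10) − 14·19)| = 469, so the area is 234.5.
The number of boundary lattice points is Σ gcd(|Δx|,|Δy|) = gcd(29,2) + gcd(14,14) + gcd(10,13) + gcd(25,29) = 1+14+1+1 = 17.
By Pick's theorem I = A − B/2 + 1 = 234.5 − 17/2 + 1 = 227.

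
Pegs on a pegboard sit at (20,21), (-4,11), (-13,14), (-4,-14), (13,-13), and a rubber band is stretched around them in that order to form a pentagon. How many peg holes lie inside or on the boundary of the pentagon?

703

By the shoelace formula, twice the signed area is |(20·11 − (-4)·21) + ((-4)·14 − (-13)·11) + ((-13)·(-14) − (-4)·14) + ((-4)·(-13) − 13·(-14)) + (13·21 − 20·(-13))| = 1396, so the area is 698.
The number of boundary lattice points is Σ gcd(|Δx|,|Δy|) = gcd(24,10) + gcd(9,3) + gcd(9,28) + gcd(17,1) + gcd(7,34) = 2+3+1+1+1 = 8.
Pick's theorem gives I = A − B/2 + 1 = 698 − 8/2 + 1 = 695, so the closed region contains I + B = 695 + 8 = 703 lattice points.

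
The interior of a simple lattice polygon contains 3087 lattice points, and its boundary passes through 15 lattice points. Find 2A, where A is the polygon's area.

Pick's theorem states A = I + B/2 − 1, so A = 3087 + 15/2 − 1 = 6187/2.
Hence 2A = 6187.

6187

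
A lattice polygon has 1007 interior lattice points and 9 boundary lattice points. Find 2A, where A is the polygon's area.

By Pick's theorem, A = I + B/2 − 1 = 1007 + 9/2 − 1 = 2021/2.
Hence 2A = 2021.

2021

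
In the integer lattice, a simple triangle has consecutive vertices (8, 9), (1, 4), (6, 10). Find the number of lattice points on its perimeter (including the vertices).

Summing gcd(|Δx|,|Δy|) over the edges gives the boundary count: gcd(7,5) + gcd(5,6) + gcd(2,1) = 1+1+1 = 3.

3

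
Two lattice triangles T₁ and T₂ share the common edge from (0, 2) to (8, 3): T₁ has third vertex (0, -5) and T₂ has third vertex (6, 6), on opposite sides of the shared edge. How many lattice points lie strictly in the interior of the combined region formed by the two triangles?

The union is the simple quadrilateral with vertices (0, 2), (0, -5), (8, 3), (6, 6) in order.
By the shoelace formula, twice the signed area is |[0·(-5) − 0·2] + [0·3 − 8·(-5)] + [8·6 − 6·3] + [6·2 − 0·6]| = 82, so the area is 41.
Summing gcd(|Δx|,|Δy|) over the edges gives the boundary count: gcd(0,7) + gcd(8,8) + gcd(2,3) + gcd(6,4) = 7+8+1+2 = 18.
By Pick's theorem I = A − B/2 + 1 = 41 − 18/2 + 1 = 33.

33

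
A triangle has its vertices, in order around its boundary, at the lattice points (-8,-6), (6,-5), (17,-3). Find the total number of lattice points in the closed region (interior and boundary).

11

The shoelace formula gives twice the area as |((-8)·(-5) − 6·(-6)) + (6·(-3) − 17·(-5)) + (17·(-6) − (-8)·(-3))| = 17, so the area is 17/2.
The number of boundary lattice points is Σ gcd(|Δx|,|Δy|) = gcd(14,1) + gcd(11,2) + gcd(25,3) = 1+1+1 = 3.
Pick's theorem gives I = A − B/2 + 1 = 17/2 − 3/2 + 1 = 8, so the closed region contains I + B = 8 + 3 = 11 lattice points.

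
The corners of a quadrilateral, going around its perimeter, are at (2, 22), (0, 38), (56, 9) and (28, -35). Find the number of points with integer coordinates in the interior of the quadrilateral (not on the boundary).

The shoelace formula gives twice the area as |[2·38 − 0·22] + [0·9 − 56·38] + [56·(-35) − 28·9] + [28·22 − 2·(-35)]| = 3578, so the area is 1789.
The number of boundary lattice points is Σ gcd(|Δx|,|Δy|) = gcd(2,16) + gcd(56,29) + gcd(28,44) + gcd(26,57) = 2+1+4+1 = 8.
Pick's theorem gives I = A − B/2 + 1 = 1789 − 8/2 + 1 = 1786.

1786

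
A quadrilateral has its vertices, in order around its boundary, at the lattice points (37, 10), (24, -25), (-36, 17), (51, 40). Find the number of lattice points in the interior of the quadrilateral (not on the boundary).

Using the shoelace formula, 2A = |(37·(-25) − 24·10) + (24·17 − (-36)·(-25)) + ((-36)·40 − 51·17) + (51·10 − 37·40)| = 4934, so the area is 2467.
Summing gcd(|Δx|,|Δy|) over the edges gives the boundary count: gcd(13,35) + gcd(60,42) + gcd(87,23) + gcd(14,30) = 1+6+1+2 = 10.
By Pick's theorem A = I + B/2 − 1, so I = 2467 − 10/2 + 1 = 2463.

2463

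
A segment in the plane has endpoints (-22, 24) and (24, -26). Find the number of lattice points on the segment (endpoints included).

3

The number of lattice points on a segment between lattice points is gcd(|Δx|,|Δy|) + 1 = gcd(46,50) + 1 = 2 + 1 = 3.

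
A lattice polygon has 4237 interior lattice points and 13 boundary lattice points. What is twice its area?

By Pick's theorem, A = I + B/2 − 1 = 4237 + 13/2 − 1 = 8485/2.
Hence 2A = 8485.

8485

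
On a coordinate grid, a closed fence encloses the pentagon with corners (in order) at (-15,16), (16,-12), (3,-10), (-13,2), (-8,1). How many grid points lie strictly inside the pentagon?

214

By the shoelace formula, twice the signed area is |((-15)·(-12) − 16·16) + (16·(-10) − 3·(-12)) + (3·2 − (-13)·(-10)) + ((-13)·1 − (-8)·2) + ((-8)·16 − (-15)·1)| = 434, so the area is 217.
The number of boundary lattice points is Σ gcd(|Δx|,|Δy|) = gcd(31,28) + gcd(13,2) + gcd(16,12) + gcd(5,1) + gcd(7,15) = 1+1+4+1+1 = 8.
Pick's theorem gives I = A − B/2 + 1 = 217 − 8/2 + 1 = 214.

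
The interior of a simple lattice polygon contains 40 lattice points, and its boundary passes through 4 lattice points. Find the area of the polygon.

Pick's theorem states A = I + B/2 − 1, so A = 40 + 4/2 − 1 = 41.

41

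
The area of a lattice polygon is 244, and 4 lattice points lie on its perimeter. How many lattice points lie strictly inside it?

From Pick's theorem, I = A − B/2 + 1 = 244 − 4/2 + 1 = 243.

243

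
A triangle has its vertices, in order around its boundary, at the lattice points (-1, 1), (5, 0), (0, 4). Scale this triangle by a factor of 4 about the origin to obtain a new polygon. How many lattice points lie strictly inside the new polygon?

By the shoelace formula, twice the signed area is |[(-1)·0 − 5·1] + [5·4 − 0·0] + [0·1 − (-1)·4]| = 19, so the area is 19/2.
The number of boundary lattice points is Σ gcd(|Δx|,|Δy|) = gcd(6,1) + gcd(5,4) + gcd(1,3) = 1+1+1 = 3.
Scaling by 4 multiplies the area by 4² = 16 (so the new area is 152) and multiplies the boundary lattice-point count by 4, giving 12.
By Pick's theorem, the interior count of the dilated polygon is 152 − 12/2 + 1 = 147.

147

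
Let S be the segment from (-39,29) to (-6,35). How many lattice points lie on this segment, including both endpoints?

4

The number of lattice points on a segment between lattice points is gcd(|Δx|,|Δy|) + 1 = gcd(33,6) + 1 = 3 + 1 = 4.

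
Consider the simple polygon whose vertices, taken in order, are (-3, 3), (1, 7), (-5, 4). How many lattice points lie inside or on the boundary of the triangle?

By the shoelace formula, twice the signed area is |((-3)·7 − 1·3) + (1·4 − (-5)·7) + ((-5)·3 − (-3)·4)| = 12, so the area is 6.
The number of boundary lattice points is Σ gcd(|Δx|,|Δy|) = gcd(4,4) + gcd(6,3) + gcd(2,1) = 4+3+1 = 8.
Pick's theorem gives I = A − B/2 + 1 = 6 − 8/2 + 1 = 3, so the closed region contains I + B = 3 + 8 = 11 lattice points.

11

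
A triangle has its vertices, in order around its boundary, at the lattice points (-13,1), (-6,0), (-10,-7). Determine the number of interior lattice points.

By the shoelace formula, twice the signed area is |[(-13)·0 − (-6)·1] + [(-6)·(-7) − (-10)·0] + [(-10)·1 − (-13)·(-7)]| = 53, so the area is 26.5.
Along each edge there are gcd(|Δx|,|Δy|)+1 lattice points, so counting each shared vertex once the boundary has gcd(7,1) + gcd(4,7) + gcd(3,8) = 1+1+1 = 3.
Pick's theorem gives I = A − B/2 + 1 = 26.5 − 3/2 + 1 = 26.

26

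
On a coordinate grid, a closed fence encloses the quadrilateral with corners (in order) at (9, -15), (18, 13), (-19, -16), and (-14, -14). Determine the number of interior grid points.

Using the shoelace formula, 2A = |(9·13 − 18·(-15)) + (18·(-16) − (-19)·13) + ((-19)·(-14) − (-14)·(-16)) + ((-14)·(-15) − 9·(-14))| = 724, so the area is 362.
Summing gcd(|Δx|,|Δy|) over the edges gives the boundary count: gcd(9,28) + gcd(37,29) + gcd(5,2) + gcd(23,1) = 1+1+1+1 = 4.
Pick's theorem gives I = A − B/2 + 1 = 362 − 4/2 + 1 = 361.

361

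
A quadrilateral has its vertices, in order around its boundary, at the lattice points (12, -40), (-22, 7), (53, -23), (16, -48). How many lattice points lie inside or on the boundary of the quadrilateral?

1462

By the shoelace formula, twice the signed area is |(12·7 − (-22)·(-40)) + ((-22)·(-23) − 53·7) + (53·(-48) − 16·(-23)) + (16·(-40) − 12·(-48))| = 2901, so the area is 2901/2.
Along each edge there are gcd(|Δx|,|Δy|)+1 lattice points, so counting each shared vertex once the boundary has gcd(34,47) + gcd(75,30) + gcd(37,25) + gcd(4,8) = 1+15+1+4 = 21.
Pick's theorem gives I = A − B/2 + 1 = 2901/2 − 21/2 + 1 = 1441, so the closed region contains I + B = 1441 + 21 = 1462 lattice points.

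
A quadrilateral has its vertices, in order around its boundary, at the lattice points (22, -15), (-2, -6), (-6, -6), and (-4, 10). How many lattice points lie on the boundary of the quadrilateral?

Along each edge there are gcd(|Δx|,|Δy|)+1 lattice points, so counting each shared vertex once the boundary has gcd(24,9) + gcd(4,0) + gcd(2,16) + gcd(26,25) = 3+4+2+1 = 10.

10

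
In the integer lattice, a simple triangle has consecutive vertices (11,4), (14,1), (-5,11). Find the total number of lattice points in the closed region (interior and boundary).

17

The shoelace formula gives twice the area as |[11·1 − 14·4] + [14·11 − (-5)·1] + [(-5)·4 − 11·11]| = 27, so the area is 13.5.
The number of boundary lattice points is Σ gcd(|Δx|,|Δy|) = gcd(3,3) + gcd(19,10) + gcd(16,7) = 3+1+1 = 5.
Pick's theorem gives I = A − B/2 + 1 = 13.5 − 5/2 + 1 = 12, so the closed region contains I + B = 12 + 5 = 17 lattice points.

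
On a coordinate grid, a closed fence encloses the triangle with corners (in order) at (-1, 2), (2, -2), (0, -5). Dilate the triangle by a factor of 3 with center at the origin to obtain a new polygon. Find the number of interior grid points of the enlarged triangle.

73

Using the shoelace formula, 2A = |((-1)·(-2) − 2·2) + (2·(-5) − 0·(-2)) + (0·2 − (-1)·(-5))| = 17, so the area is 17/2.
The number of boundary lattice points is Σ gcd(|Δx|,|Δy|) = gcd(3,4) + gcd(2,3) + gcd(1,7) = 1+1+1 = 3.
Scaling by 3 multiplies the area by 3² = 9 (so the new area is 76.5) and multiplies the boundary lattice-point count by 3, giving 9.
By Pick's theorem, the interior count of the dilated polygon is 76.5 − 9/2 + 1 = 73.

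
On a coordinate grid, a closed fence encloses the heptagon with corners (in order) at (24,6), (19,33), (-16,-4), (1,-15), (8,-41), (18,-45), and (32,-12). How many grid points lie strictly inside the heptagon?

1764

By the shoelace formula, twice the signed area is |[24·33 − 19·6] + [19·(-4) − (-16)·33] + [(-16)·(-15) − 1·(-4)] + [1·(-41) − 8·(-15)] + [8·(-45) − 18·(-41)] + [18·(-12) − 32·(-45)] + [32·6 − 24·(-12)]| = 3535, so the area is 1767.5.
Along each edge there are gcd(|Δx|,|Δy|)+1 lattice points, so counting each shared vertex once the boundary has gcd(5,27) + gcd(35,37) + gcd(17,11) + gcd(7,26) + gcd(10,4) + gcd(14,33) + gcd(8,18) = 1+1+1+1+2+1+2 = 9.
By Pick's theorem A = I + B/2 − 1, so I = 1767.5 − 9/2 + 1 = 1764.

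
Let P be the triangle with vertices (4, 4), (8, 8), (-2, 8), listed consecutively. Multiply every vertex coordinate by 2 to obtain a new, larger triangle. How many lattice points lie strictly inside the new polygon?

65

The shoelace formula gives twice the area as |(4·8 − 8·4) + (8·8 − (-2)·8) + ((-2)·4 − 4·8)| = 40, so the area is 20.
The number of boundary lattice points is Σ gcd(|Δx|,|Δy|) = gcd(4,4) + gcd(10,0) + gcd(6,4) = 4+10+2 = 16.
Scaling by 2 multiplies the area by 2² = 4 (so the new area is 80) and multiplies the boundary lattice-point count by 2, giving 32.
By Pick's theorem, the interior count of the dilated polygon is 80 − 32/2 + 1 = 65.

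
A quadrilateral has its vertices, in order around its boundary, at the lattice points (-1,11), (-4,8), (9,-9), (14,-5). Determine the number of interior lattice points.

The shoelace formula gives twice the area as |[(-1)·8 − (-4)·11] + [(-4)·(-9) − 9·8] + [9·(-5) − 14·(-9)] + [14·11 − (-1)·(-5)]| = 230, so the area is 115.
Along each edge there are gcd(|Δx|,|Δy|)+1 lattice points, so counting each shared vertex once the boundary has gcd(3,3) + gcd(13,17) + gcd(5,4) + gcd(15,16) = 3+1+1+1 = 6.
Pick's theorem gives I = A − B/2 + 1 = 115 − 6/2 + 1 = 113.

113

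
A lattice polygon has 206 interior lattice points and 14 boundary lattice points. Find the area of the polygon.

212

By Pick's theorem, A = I + B/2 − 1 = 206 + 14/2 − 1 = 212.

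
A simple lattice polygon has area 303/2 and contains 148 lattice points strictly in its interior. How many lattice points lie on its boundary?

Pick's theorem gives A = I + B/2 − 1, so B = 2(A − I + 1) = 2(303/2 − 148 + 1) = 9.

9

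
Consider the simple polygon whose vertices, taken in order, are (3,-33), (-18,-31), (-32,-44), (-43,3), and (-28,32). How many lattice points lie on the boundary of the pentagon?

5

Summing gcd(|Δx|,|Δy|) over the edges gives the boundary count: gcd(21,2) + gcd(14,13) + gcd(11,47) + gcd(15,29) + gcd(31,65) = 1+1+1+1+1 = 5.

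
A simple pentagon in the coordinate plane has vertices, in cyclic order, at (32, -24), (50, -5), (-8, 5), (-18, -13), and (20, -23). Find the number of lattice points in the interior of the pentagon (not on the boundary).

1184

The shoelace formula gives twice the area as |(32·(-5) − 50·(-24)) + (50·5 − (-8)·(-5)) + ((-8)·(-13) − (-18)·5) + ((-18)·(-23) − 20·(-13)) + (20·(-24) − 32·(-23))| = 2374, so the area is 1187.
Summing gcd(|Δx|,|Δy|) over the edges gives the boundary count: gcd(18,19) + gcd(58,10) + gcd(10,18) + gcd(38,10) + gcd(12,1) = 1+2+2+2+1 = 8.
By Pick's theorem A = I + B/2 − 1, so I = 1187 − 8/2 + 1 = 1184.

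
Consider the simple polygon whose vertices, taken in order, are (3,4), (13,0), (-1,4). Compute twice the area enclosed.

Using the shoelace formula, 2A = |[3·0 − 13·4] + [13·4 − (-1)·0] + [(-1)·4 − 3·4]| = 16, so the area is 8.

16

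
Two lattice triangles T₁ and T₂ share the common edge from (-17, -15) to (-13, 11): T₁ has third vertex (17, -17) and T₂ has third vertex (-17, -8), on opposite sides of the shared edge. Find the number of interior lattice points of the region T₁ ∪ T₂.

The union is the simple quadrilateral with vertices (-17, -15), (17, -17), (-13, 11), (-17, -8) in order.
By the shoelace formula, twice the signed area is |((-17)·(-17) − 17·(-15)) + (17·11 − (-13)·(-17)) + ((-13)·(-8) − (-17)·11) + ((-17)·(-15) − (-17)·(-8))| = 920, so the area is 460.
The number of boundary lattice points is Σ gcd(|Δx|,|Δy|) = gcd(34,2) + gcd(30,28) + gcd(4,19) + gcd(0,7) = 2+2+1+7 = 12.
By Pick's theorem I = A − B/2 + 1 = 460 − 12/2 + 1 = 455.

455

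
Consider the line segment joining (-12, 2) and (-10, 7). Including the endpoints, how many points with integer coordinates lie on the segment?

2

The number of lattice points on a segment between lattice points is gcd(|Δx|,|Δy|) + 1 = gcd(2,5) + 1 = 1 + 1 = 2.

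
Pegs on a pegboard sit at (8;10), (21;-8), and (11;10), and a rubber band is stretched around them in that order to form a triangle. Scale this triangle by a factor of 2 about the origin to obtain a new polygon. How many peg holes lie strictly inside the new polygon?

103

The shoelace formula gives twice the area as |(8·(-8) − 21·10) + (21·10 − 11·(-8)) + (11·10 − 8·10)| = 54, so the area is 27.
The number of boundary lattice points is Σ gcd(|Δx|,|Δy|) = gcd(13,18) + gcd(10,18) + gcd(3,0) = 1+2+3 = 6.
Scaling by 2 multiplies the area by 2² = 4 (so the new area is 108) and multiplies the boundary lattice-point count by 2, giving 12.
By Pick's theorem, the interior count of the dilated polygon is 108 − 12/2 + 1 = 103.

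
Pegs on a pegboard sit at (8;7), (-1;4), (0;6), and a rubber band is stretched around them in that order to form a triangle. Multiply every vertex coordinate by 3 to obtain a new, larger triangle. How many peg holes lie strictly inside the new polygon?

61

Using the shoelace formula, 2A = |(8·4 − (-1)·7) + ((-1)·6 − 0·4) + (0·7 − 8·6)| = 15, so the area is 7.5.
The number of boundary lattice points is Σ gcd(|Δx|,|Δy|) = gcd(9,3) + gcd(1,2) + gcd(8,1) = 3+1+1 = 5.
Scaling by 3 multiplies the area by 3² = 9 (so the new area is 135/2) and multiplies the boundary lattice-point count by 3, giving 15.
By Pick's theorem, the interior count of the dilated polygon is 135/2 − 15/2 + 1 = 61.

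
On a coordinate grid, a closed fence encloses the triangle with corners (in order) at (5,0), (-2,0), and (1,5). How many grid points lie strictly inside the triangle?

14

The shoelace formula gives twice the area as |[5·0 − (-2)·0] + [(-2)·5 − 1·0] + [1·0 − 5·5]| = 35, so the area is 17.5.
Along each edge there are gcd(|Δx|,|Δy|)+1 lattice points, so counting each shared vertex once the boundary has gcd(7,0) + gcd(3,5) + gcd(4,5) = 7+1+1 = 9.
Pick's theorem gives I = A − B/2 + 1 = 17.5 − 9/2 + 1 = 14.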